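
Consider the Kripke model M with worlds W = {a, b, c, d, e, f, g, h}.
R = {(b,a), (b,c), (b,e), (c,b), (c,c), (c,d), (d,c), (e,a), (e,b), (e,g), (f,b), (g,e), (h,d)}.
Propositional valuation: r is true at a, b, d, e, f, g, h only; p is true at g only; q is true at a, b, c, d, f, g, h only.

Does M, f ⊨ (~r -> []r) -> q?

Yes

At f: ~r -> []r is true, q is true, so (~r -> []r) -> q is true.
  At f: ~r is false, []r is true, so ~r -> []r is true.
    At f: []r requires r at every successor {b}.
      At b: r is true.
    So []r is true at f.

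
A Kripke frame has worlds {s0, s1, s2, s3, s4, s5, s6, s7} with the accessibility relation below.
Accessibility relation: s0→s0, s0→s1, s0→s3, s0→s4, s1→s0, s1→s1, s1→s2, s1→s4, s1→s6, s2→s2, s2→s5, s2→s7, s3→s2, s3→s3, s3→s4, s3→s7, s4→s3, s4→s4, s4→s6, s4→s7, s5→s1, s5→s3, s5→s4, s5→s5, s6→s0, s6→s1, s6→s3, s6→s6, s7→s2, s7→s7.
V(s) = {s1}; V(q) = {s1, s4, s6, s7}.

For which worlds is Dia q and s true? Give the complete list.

Let φ = Dia q and s. Evaluate φ at each world:
  s0 (successors {s0, s1, s3, s4}): φ is false.
  s1 (successors {s0, s1, s2, s4, s6}): φ is true.
  s2 (successors {s2, s5, s7}): φ is false.
  s3 (successors {s2, s3, s4, s7}): φ is false.
  s4 (successors {s3, s4, s6, s7}): φ is false.
  s5 (successors {s1, s3, s4, s5}): φ is false.
  s6 (successors {s0, s1, s3, s6}): φ is false.
  s7 (successors {s2, s7}): φ is false.
For instance, at s1:
  At s1: Dia q is true, s is true, so Dia q and s is true.
    At s1: Dia q requires q at some successor in {s0, s1, s2, s4, s6}.
      q holds at s1, so Dia q is true at s1.
Satisfying worlds: {s1}

s1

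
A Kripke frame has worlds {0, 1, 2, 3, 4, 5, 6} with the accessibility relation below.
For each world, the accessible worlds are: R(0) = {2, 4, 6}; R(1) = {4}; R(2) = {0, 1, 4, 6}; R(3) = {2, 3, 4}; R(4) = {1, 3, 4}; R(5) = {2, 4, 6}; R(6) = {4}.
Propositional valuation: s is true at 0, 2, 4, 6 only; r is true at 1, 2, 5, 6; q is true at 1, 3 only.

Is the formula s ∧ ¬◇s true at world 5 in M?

No

Recall that ◇ψ holds at a world iff ψ holds at some accessible world.
At 5: s is false, ¬◇s is false, so s ∧ ¬◇s is false.
  At 5: ◇s is true, so ¬◇s is false.
    At 5: ◇s requires s at some successor in {2, 4, 6}.
      s holds at 2, so ◇s is true at 5.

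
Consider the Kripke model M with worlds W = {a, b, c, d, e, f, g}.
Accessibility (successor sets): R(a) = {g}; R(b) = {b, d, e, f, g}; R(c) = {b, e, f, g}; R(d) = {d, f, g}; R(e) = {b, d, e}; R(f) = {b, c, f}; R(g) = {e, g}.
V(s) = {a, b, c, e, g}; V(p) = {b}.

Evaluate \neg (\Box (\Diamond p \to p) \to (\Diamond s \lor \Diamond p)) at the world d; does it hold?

No

Recall that \Box ψ holds at a world iff ψ holds at every accessible world, and \Diamond ψ holds iff ψ holds at some accessible world.
At d: \Box (\Diamond p \to p) \to (\Diamond s \lor \Diamond p) is true, so \neg (\Box (\Diamond p \to p) \to (\Diamond s \lor \Diamond p)) is false.
  At d: \Box (\Diamond p \to p) is false, \Diamond s \lor \Diamond p is true, so \Box (\Diamond p \to p) \to (\Diamond s \lor \Diamond p) is true.
    At d: \Box (\Diamond p \to p) requires \Diamond p \to p at every successor {d, f, g}.
      \Diamond p \to p fails at f, so \Box (\Diamond p \to p) is false at d.
    At d: \Diamond s is true, \Diamond p is false, so \Diamond s \lor \Diamond p is true.
      At d: \Diamond s requires s at some successor in {d, f, g}.
        s holds at g, so \Diamond s is true at d.
      At d: \Diamond p requires p at some successor in {d, f, g}.
        At d: p is false.
        At f: p is false.
        At g: p is false.
      So \Diamond p is false at d.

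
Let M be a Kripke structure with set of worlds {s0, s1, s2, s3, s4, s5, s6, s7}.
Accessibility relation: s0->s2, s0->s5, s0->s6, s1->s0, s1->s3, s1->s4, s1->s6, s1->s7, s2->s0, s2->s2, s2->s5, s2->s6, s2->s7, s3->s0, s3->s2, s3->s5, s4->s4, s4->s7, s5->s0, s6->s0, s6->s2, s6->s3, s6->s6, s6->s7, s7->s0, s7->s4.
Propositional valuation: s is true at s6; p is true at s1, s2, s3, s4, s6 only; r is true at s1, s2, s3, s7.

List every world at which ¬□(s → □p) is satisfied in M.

Let φ = ¬□(s → □p). Evaluate φ at each world:
  s0 (successors {s2, s5, s6}): φ is true.
  s1 (successors {s0, s3, s4, s6, s7}): φ is true.
  s2 (successors {s0, s2, s5, s6, s7}): φ is true.
  s3 (successors {s0, s2, s5}): φ is false.
  s4 (successors {s4, s7}): φ is false.
  s5 (successors {s0}): φ is false.
  s6 (successors {s0, s2, s3, s6, s7}): φ is true.
  s7 (successors {s0, s4}): φ is false.
For instance, at s1:
  At s1: □(s → □p) is false, so ¬□(s → □p) is true.
    At s1: □(s → □p) requires s → □p at every successor {s0, s3, s4, s6, s7}.
      s → □p fails at s6, so □(s → □p) is false at s1.
Satisfying worlds: {s0, s1, s2, s6}

s0, s1, s2, s6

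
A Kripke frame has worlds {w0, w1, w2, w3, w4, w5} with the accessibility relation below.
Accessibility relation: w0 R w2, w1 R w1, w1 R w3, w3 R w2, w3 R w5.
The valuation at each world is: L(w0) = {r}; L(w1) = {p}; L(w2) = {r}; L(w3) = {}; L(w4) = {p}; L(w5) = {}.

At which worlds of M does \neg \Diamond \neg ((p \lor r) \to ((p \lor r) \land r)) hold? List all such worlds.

w0, w2, w3, w4, w5

Let φ = \neg \Diamond \neg ((p \lor r) \to ((p \lor r) \land r)). Evaluate φ at each world:
  w0 (successors {w2}): φ is true.
  w1 (successors {w1, w3}): φ is false.
  w2 (successors ∅): φ is true.
  w3 (successors {w2, w5}): φ is true.
  w4 (successors ∅): φ is true.
  w5 (successors ∅): φ is true.
For instance, at w1:
  At w1: \Diamond \neg ((p \lor r) \to ((p \lor r) \land r)) is true, so \neg \Diamond \neg ((p \lor r) \to ((p \lor r) \land r)) is false.
    At w1: \Diamond \neg ((p \lor r) \to ((p \lor r) \land r)) requires \neg ((p \lor r) \to ((p \lor r) \land r)) at some successor in {w1, w3}.
      \neg ((p \lor r) \to ((p \lor r) \land r)) holds at w1, so \Diamond \neg ((p \lor r) \to ((p \lor r) \land r)) is true at w1.
Satisfying worlds: {w0, w2, w3, w4, w5}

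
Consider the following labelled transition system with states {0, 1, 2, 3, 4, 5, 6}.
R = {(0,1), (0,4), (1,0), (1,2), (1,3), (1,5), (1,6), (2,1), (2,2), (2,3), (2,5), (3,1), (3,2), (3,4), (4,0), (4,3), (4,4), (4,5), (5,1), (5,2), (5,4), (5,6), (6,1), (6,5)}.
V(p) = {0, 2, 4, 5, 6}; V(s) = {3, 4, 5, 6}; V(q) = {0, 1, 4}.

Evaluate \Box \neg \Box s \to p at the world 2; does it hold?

Yes

At 2: \Box \neg \Box s is true, p is true, so \Box \neg \Box s \to p is true.
  At 2: \Box \neg \Box s requires \neg \Box s at every successor {1, 2, 3, 5}.
    At 1: \neg \Box s is true.
    At 2: \neg \Box s is true.
    At 3: \neg \Box s is true.
    At 5: \neg \Box s is true.
  So \Box \neg \Box s is true at 2.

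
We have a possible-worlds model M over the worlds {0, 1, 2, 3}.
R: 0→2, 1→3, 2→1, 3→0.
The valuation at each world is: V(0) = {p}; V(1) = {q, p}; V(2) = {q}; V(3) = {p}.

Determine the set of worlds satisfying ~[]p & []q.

Recall that []ψ holds at a world iff ψ holds at every accessible world, and <>ψ holds iff ψ holds at some accessible world.
Let φ = ~[]p & []q. Evaluate φ at each world:
  0 (successors {2}): φ is true.
  1 (successors {3}): φ is false.
  2 (successors {1}): φ is false.
  3 (successors {0}): φ is false.
For instance, at 0:
  At 0: ~[]p is true, []q is true, so ~[]p & []q is true.
    At 0: []p is false, so ~[]p is true.
      At 0: []p requires p at every successor {2}.
        p fails at 2, so []p is false at 0.
    At 0: []q requires q at every successor {2}.
      At 2: q is true.
    So []q is true at 0.
Satisfying worlds: {0}

0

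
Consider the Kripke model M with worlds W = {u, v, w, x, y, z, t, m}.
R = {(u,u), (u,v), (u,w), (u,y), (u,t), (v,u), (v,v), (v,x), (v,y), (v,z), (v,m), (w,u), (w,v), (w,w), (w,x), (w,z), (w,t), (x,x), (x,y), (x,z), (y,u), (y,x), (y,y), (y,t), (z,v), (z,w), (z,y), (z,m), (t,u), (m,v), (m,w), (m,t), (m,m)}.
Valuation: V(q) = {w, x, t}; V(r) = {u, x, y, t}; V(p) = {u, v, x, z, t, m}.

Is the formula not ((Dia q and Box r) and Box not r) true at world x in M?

Yes

At x: (Dia q and Box r) and Box not r is false, so not ((Dia q and Box r) and Box not r) is true.
  At x: Dia q and Box r is false, Box not r is false, so (Dia q and Box r) and Box not r is false.
    At x: Dia q is true, Box r is false, so Dia q and Box r is false.
      At x: Dia q requires q at some successor in {x, y, z}.
        q holds at x, so Dia q is true at x.
      At x: Box r requires r at every successor {x, y, z}.
        r fails at z, so Box r is false at x.
    At x: Box not r requires not r at every successor {x, y, z}.
      not r fails at x, so Box not r is false at x.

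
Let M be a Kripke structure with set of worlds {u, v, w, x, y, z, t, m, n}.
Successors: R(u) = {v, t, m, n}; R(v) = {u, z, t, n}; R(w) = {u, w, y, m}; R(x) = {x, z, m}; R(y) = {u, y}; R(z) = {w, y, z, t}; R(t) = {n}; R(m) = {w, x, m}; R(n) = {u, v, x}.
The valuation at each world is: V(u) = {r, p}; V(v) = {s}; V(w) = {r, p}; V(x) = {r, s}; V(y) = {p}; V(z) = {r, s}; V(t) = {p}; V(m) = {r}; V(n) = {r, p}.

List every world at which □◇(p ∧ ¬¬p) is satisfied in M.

Let φ = □◇(p ∧ ¬¬p). Evaluate φ at each world:
  u (successors {v, t, m, n}): φ is true.
  v (successors {u, z, t, n}): φ is true.
  w (successors {u, w, y, m}): φ is true.
  x (successors {x, z, m}): φ is false.
  y (successors {u, y}): φ is true.
  z (successors {w, y, z, t}): φ is true.
  t (successors {n}): φ is true.
  m (successors {w, x, m}): φ is false.
  n (successors {u, v, x}): φ is false.
For instance, at u:
  At u: □◇(p ∧ ¬¬p) requires ◇(p ∧ ¬¬p) at every successor {v, t, m, n}.
    At v: ◇(p ∧ ¬¬p) is true.
    At t: ◇(p ∧ ¬¬p) is true.
    At m: ◇(p ∧ ¬¬p) is true.
    At n: ◇(p ∧ ¬¬p) is true.
  So □◇(p ∧ ¬¬p) is true at u.
Satisfying worlds: {u, v, w, y, z, t}

u, v, w, y, z, t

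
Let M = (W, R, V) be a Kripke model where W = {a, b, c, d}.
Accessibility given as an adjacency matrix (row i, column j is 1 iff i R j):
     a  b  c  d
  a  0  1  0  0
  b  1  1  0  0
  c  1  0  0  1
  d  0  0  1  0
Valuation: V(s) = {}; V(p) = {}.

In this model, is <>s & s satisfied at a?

At a: <>s is false, s is false, so <>s & s is false.
  At a: <>s requires s at some successor in {b}.
    At b: s is false.
  So <>s is false at a.

No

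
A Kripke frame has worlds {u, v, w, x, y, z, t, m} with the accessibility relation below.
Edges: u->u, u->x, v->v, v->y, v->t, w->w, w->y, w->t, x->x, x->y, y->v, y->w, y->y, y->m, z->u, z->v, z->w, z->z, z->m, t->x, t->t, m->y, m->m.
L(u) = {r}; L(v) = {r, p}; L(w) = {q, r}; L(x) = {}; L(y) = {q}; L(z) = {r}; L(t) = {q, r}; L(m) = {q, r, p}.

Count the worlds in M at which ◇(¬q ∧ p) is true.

Recall that ◇ψ holds at a world iff ψ holds at some accessible world.
Let φ = ◇(¬q ∧ p). Evaluate φ at each world:
  u (successors {u, x}): φ is false.
  v (successors {v, y, t}): φ is true.
  w (successors {w, y, t}): φ is false.
  x (successors {x, y}): φ is false.
  y (successors {v, w, y, m}): φ is true.
  z (successors {u, v, w, z, m}): φ is true.
  t (successors {x, t}): φ is false.
  m (successors {y, m}): φ is false.
For instance, at m:
  At m: ◇(¬q ∧ p) requires ¬q ∧ p at some successor in {y, m}.
    At y: ¬q ∧ p is false.
    At m: ¬q ∧ p is false.
  So ◇(¬q ∧ p) is false at m.
Satisfying worlds: {v, y, z}

3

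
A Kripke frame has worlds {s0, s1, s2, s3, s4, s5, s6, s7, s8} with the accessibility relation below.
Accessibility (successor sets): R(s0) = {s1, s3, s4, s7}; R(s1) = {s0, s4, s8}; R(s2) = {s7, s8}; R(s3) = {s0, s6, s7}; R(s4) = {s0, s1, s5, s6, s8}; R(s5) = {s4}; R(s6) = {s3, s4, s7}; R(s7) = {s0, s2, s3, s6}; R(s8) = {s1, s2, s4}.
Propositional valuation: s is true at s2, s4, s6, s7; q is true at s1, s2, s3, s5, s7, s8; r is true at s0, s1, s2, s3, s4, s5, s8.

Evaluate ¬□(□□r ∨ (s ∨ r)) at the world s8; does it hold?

No

At s8: □(□□r ∨ (s ∨ r)) is true, so ¬□(□□r ∨ (s ∨ r)) is false.
  At s8: □(□□r ∨ (s ∨ r)) requires □□r ∨ (s ∨ r) at every successor {s1, s2, s4}.
      At s1: □□r is false, s ∨ r is true, so □□r ∨ (s ∨ r) is true.
      At s2: □□r is false, s ∨ r is true, so □□r ∨ (s ∨ r) is true.
      At s4: □□r is false, s ∨ r is true, so □□r ∨ (s ∨ r) is true.
  So □(□□r ∨ (s ∨ r)) is true at s8.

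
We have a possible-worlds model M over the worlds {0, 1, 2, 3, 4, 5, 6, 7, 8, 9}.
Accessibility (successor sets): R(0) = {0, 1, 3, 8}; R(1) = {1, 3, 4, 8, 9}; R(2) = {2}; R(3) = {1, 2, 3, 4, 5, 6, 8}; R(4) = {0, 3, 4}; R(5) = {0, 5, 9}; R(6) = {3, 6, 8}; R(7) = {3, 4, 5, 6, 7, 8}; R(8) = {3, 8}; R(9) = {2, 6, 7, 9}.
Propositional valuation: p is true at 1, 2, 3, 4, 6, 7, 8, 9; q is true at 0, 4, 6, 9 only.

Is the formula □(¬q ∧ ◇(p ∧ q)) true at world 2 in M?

No

At 2: □(¬q ∧ ◇(p ∧ q)) requires ¬q ∧ ◇(p ∧ q) at every successor {2}.
  ¬q ∧ ◇(p ∧ q) fails at 2, so □(¬q ∧ ◇(p ∧ q)) is false at 2.
    At 2: ¬q is true, ◇(p ∧ q) is false, so ¬q ∧ ◇(p ∧ q) is false.
      At 2: ◇(p ∧ q) requires p ∧ q at some successor in {2}.
        At 2: p ∧ q is false.
      So ◇(p ∧ q) is false at 2.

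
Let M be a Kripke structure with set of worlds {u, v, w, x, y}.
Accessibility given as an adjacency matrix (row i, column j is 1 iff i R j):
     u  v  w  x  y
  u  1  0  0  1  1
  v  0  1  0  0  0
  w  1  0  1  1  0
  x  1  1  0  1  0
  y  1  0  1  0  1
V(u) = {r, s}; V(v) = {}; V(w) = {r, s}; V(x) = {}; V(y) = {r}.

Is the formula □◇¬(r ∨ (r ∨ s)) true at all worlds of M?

Let φ = □◇¬(r ∨ (r ∨ s)). Evaluate φ at each world:
  u (successors {u, x, y}): φ is false.
  v (successors {v}): φ is true.
  w (successors {u, w, x}): φ is true.
  x (successors {u, v, x}): φ is true.
  y (successors {u, w, y}): φ is false.
Detail at u (counterexample):
  At u: □◇¬(r ∨ (r ∨ s)) requires ◇¬(r ∨ (r ∨ s)) at every successor {u, x, y}.
    ◇¬(r ∨ (r ∨ s)) fails at y, so □◇¬(r ∨ (r ∨ s)) is false at u.
      At y: ◇¬(r ∨ (r ∨ s)) requires ¬(r ∨ (r ∨ s)) at some successor in {u, w, y}.
        At u: ¬(r ∨ (r ∨ s)) is false.
        At w: ¬(r ∨ (r ∨ s)) is false.
        At y: ¬(r ∨ (r ∨ s)) is false.
      So ◇¬(r ∨ (r ∨ s)) is false at y.

No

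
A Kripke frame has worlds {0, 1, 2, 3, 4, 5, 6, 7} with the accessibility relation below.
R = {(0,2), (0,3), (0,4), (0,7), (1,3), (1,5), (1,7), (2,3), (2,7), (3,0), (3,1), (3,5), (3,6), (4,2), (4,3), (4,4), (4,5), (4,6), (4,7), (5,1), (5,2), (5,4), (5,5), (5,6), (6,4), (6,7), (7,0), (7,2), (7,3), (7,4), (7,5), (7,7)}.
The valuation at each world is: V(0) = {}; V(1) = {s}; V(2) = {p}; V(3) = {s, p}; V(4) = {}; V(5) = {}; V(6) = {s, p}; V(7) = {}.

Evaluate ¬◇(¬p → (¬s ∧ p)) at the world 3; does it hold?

No

At 3: ◇(¬p → (¬s ∧ p)) is true, so ¬◇(¬p → (¬s ∧ p)) is false.
  At 3: ◇(¬p → (¬s ∧ p)) requires ¬p → (¬s ∧ p) at some successor in {0, 1, 5, 6}.
    ¬p → (¬s ∧ p) holds at 6, so ◇(¬p → (¬s ∧ p)) is true at 3.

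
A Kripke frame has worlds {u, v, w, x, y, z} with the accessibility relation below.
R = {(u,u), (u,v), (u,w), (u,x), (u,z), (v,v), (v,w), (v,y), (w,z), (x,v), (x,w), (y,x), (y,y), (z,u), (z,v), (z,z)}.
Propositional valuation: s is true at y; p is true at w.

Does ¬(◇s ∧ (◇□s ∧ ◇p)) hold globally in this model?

Let φ = ¬(◇s ∧ (◇□s ∧ ◇p)). Evaluate φ at each world:
  u (successors {u, v, w, x, z}): φ is true.
  v (successors {v, w, y}): φ is true.
  w (successors {z}): φ is true.
  x (successors {v, w}): φ is true.
  y (successors {x, y}): φ is true.
  z (successors {u, v, z}): φ is true.
For instance, at w:
  At w: ◇s ∧ (◇□s ∧ ◇p) is false, so ¬(◇s ∧ (◇□s ∧ ◇p)) is true.
    At w: ◇s is false, ◇□s ∧ ◇p is false, so ◇s ∧ (◇□s ∧ ◇p) is false.
      At w: ◇s requires s at some successor in {z}.
        At z: s is false.
      So ◇s is false at w.
      At w: ◇□s is false, ◇p is false, so ◇□s ∧ ◇p is false.

Yes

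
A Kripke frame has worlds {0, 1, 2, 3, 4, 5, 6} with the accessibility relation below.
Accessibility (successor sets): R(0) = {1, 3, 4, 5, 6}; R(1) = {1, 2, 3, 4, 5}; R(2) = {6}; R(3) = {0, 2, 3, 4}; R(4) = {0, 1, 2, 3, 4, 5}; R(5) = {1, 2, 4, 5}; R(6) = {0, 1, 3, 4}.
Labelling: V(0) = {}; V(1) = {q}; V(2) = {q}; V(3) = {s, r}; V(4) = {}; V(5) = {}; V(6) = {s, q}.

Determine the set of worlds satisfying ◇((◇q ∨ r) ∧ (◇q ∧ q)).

0, 1, 2, 3, 4, 5, 6

Let φ = ◇((◇q ∨ r) ∧ (◇q ∧ q)). Evaluate φ at each world:
  0 (successors {1, 3, 4, 5, 6}): φ is true.
  1 (successors {1, 2, 3, 4, 5}): φ is true.
  2 (successors {6}): φ is true.
  3 (successors {0, 2, 3, 4}): φ is true.
  4 (successors {0, 1, 2, 3, 4, 5}): φ is true.
  5 (successors {1, 2, 4, 5}): φ is true.
  6 (successors {0, 1, 3, 4}): φ is true.
For instance, at 3:
  At 3: ◇((◇q ∨ r) ∧ (◇q ∧ q)) requires (◇q ∨ r) ∧ (◇q ∧ q) at some successor in {0, 2, 3, 4}.
    (◇q ∨ r) ∧ (◇q ∧ q) holds at 2, so ◇((◇q ∨ r) ∧ (◇q ∧ q)) is true at 3.
      At 2: ◇q ∨ r is true, ◇q ∧ q is true, so (◇q ∨ r) ∧ (◇q ∧ q) is true.
Satisfying worlds: {0, 1, 2, 3, 4, 5, 6}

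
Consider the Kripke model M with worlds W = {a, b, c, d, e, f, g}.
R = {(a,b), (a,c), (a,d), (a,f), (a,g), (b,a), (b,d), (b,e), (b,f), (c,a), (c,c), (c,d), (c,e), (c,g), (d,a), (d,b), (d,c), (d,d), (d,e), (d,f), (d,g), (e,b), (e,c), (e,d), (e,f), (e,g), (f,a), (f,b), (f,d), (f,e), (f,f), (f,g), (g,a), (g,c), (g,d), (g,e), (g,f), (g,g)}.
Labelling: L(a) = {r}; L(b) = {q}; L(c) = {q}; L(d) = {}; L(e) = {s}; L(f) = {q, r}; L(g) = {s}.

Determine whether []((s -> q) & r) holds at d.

At d: []((s -> q) & r) requires (s -> q) & r at every successor {a, b, c, d, e, f, g}.
  (s -> q) & r fails at b, so []((s -> q) & r) is false at d.

No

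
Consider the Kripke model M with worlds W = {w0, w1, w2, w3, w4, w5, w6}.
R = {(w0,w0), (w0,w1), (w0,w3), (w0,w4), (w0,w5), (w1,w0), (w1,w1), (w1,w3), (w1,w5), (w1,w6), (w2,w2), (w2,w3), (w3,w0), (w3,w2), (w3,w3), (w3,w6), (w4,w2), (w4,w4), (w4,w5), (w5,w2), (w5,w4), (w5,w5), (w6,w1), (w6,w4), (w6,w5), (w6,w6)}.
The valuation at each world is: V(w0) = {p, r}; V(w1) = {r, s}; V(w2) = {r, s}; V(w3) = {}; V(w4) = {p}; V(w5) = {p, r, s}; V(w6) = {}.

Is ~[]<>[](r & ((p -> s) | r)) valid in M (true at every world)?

Yes

Recall that []ψ holds at a world iff ψ holds at every accessible world, and <>ψ holds iff ψ holds at some accessible world.
Let φ = ~[]<>[](r & ((p -> s) | r)). Evaluate φ at each world:
  w0 (successors {w0, w1, w3, w4, w5}): φ is true.
  w1 (successors {w0, w1, w3, w5, w6}): φ is true.
  w2 (successors {w2, w3}): φ is true.
  w3 (successors {w0, w2, w3, w6}): φ is true.
  w4 (successors {w2, w4, w5}): φ is true.
  w5 (successors {w2, w4, w5}): φ is true.
  w6 (successors {w1, w4, w5, w6}): φ is true.
For instance, at w4:
  At w4: []<>[](r & ((p -> s) | r)) is false, so ~[]<>[](r & ((p -> s) | r)) is true.
    At w4: []<>[](r & ((p -> s) | r)) requires <>[](r & ((p -> s) | r)) at every successor {w2, w4, w5}.
      <>[](r & ((p -> s) | r)) fails at w2, so []<>[](r & ((p -> s) | r)) is false at w4.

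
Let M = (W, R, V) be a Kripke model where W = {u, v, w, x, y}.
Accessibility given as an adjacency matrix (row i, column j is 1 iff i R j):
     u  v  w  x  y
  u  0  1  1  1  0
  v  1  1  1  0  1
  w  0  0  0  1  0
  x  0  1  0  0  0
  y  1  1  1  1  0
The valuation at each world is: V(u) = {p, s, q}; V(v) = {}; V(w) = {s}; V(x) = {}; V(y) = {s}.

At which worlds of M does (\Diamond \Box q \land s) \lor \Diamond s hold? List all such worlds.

u, v, y

Recall that \Box ψ holds at a world iff ψ holds at every accessible world, and \Diamond ψ holds iff ψ holds at some accessible world.
Let φ = (\Diamond \Box q \land s) \lor \Diamond s. Evaluate φ at each world:
  u (successors {v, w, x}): φ is true.
  v (successors {u, v, w, y}): φ is true.
  w (successors {x}): φ is false.
  x (successors {v}): φ is false.
  y (successors {u, v, w, x}): φ is true.
For instance, at x:
  At x: \Diamond \Box q \land s is false, \Diamond s is false, so (\Diamond \Box q \land s) \lor \Diamond s is false.
    At x: \Diamond \Box q is false, s is false, so \Diamond \Box q \land s is false.
      At x: \Diamond \Box q requires \Box q at some successor in {v}.
        At v: \Box q is false.
      So \Diamond \Box q is false at x.
    At x: \Diamond s requires s at some successor in {v}.
      At v: s is false.
    So \Diamond s is false at x.
Satisfying worlds: {u, v, y}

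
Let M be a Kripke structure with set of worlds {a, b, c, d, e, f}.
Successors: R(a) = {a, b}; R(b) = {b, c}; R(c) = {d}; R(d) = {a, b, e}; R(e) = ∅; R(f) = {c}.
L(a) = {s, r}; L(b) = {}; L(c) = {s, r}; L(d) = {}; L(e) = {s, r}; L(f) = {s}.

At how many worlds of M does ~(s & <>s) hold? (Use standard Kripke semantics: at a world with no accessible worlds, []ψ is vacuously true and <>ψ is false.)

4

Let φ = ~(s & <>s). Evaluate φ at each world:
  a (successors {a, b}): φ is false.
  b (successors {b, c}): φ is true.
  c (successors {d}): φ is true.
  d (successors {a, b, e}): φ is true.
  e (successors ∅): φ is true.
  f (successors {c}): φ is false.
For instance, at d:
  At d: s & <>s is false, so ~(s & <>s) is true.
    At d: s is false, <>s is true, so s & <>s is false.
      At d: <>s requires s at some successor in {a, b, e}.
        s holds at a, so <>s is true at d.
Satisfying worlds: {b, c, d, e}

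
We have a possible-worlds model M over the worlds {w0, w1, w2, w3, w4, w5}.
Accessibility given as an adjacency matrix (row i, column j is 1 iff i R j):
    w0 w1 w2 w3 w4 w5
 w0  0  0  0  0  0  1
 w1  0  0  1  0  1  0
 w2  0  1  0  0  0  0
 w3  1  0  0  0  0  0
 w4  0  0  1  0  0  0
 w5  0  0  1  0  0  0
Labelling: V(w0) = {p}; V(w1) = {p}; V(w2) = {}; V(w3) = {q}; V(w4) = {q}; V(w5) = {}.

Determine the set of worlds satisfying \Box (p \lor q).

w2, w3

Let φ = \Box (p \lor q). Evaluate φ at each world:
  w0 (successors {w5}): φ is false.
  w1 (successors {w2, w4}): φ is false.
  w2 (successors {w1}): φ is true.
  w3 (successors {w0}): φ is true.
  w4 (successors {w2}): φ is false.
  w5 (successors {w2}): φ is false.
For instance, at w2:
  At w2: \Box (p \lor q) requires p \lor q at every successor {w1}.
    At w1: p \lor q is true.
  So \Box (p \lor q) is true at w2.
Satisfying worlds: {w2, w3}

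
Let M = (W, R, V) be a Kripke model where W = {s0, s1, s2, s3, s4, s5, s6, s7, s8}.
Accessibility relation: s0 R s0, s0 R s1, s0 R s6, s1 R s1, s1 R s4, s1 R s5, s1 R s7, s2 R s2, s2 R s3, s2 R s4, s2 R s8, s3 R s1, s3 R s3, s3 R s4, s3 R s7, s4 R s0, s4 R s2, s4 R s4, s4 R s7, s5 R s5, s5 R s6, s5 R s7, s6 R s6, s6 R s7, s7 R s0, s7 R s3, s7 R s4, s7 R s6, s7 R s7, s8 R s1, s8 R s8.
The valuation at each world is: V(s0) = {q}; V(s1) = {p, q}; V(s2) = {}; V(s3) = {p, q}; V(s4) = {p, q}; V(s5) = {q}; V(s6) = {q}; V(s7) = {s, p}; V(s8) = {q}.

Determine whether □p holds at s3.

Recall that □ψ holds at a world iff ψ holds at every accessible world, and ◇ψ holds iff ψ holds at some accessible world.
At s3: □p requires p at every successor {s1, s3, s4, s7}.
  At s1: p is true.
  At s3: p is true.
  At s4: p is true.
  At s7: p is true.
So □p is true at s3.

Yes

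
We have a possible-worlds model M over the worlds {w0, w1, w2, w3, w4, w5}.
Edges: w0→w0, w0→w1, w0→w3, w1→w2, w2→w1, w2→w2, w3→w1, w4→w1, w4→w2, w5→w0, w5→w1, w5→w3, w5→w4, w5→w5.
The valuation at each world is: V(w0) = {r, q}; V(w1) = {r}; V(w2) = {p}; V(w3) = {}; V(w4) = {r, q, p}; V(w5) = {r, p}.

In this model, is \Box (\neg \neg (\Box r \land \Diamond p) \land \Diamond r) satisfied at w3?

No

At w3: \Box (\neg \neg (\Box r \land \Diamond p) \land \Diamond r) requires \neg \neg (\Box r \land \Diamond p) \land \Diamond r at every successor {w1}.
  \neg \neg (\Box r \land \Diamond p) \land \Diamond r fails at w1, so \Box (\neg \neg (\Box r \land \Diamond p) \land \Diamond r) is false at w3.
    At w1: \neg \neg (\Box r \land \Diamond p) is false, \Diamond r is false, so \neg \neg (\Box r \land \Diamond p) \land \Diamond r is false.
      At w1: \neg (\Box r \land \Diamond p) is true, so \neg \neg (\Box r \land \Diamond p) is false.
      At w1: \Diamond r requires r at some successor in {w2}.
        At w2: r is false.
      So \Diamond r is false at w1.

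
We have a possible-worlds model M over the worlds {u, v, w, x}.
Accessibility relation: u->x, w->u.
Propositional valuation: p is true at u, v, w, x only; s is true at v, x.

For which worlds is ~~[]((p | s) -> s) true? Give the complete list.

u, v, x

Recall that []ψ holds at a world iff ψ holds at every accessible world, and <>ψ holds iff ψ holds at some accessible world.
Let φ = ~~[]((p | s) -> s). Evaluate φ at each world:
  u (successors {x}): φ is true.
  v (successors ∅): φ is true.
  w (successors {u}): φ is false.
  x (successors ∅): φ is true.
For instance, at u:
  At u: ~[]((p | s) -> s) is false, so ~~[]((p | s) -> s) is true.
    At u: []((p | s) -> s) is true, so ~[]((p | s) -> s) is false.
      At u: []((p | s) -> s) requires (p | s) -> s at every successor {x}.
        At x: (p | s) -> s is true.
      So []((p | s) -> s) is true at u.
Satisfying worlds: {u, v, x}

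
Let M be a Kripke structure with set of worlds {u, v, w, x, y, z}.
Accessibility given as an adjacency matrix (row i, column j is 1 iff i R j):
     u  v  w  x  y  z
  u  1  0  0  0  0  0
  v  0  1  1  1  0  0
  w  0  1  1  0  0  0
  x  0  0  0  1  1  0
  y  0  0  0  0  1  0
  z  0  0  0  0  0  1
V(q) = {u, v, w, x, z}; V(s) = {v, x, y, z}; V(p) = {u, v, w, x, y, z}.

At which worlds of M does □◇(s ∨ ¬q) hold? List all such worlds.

Let φ = □◇(s ∨ ¬q). Evaluate φ at each world:
  u (successors {u}): φ is false.
  v (successors {v, w, x}): φ is true.
  w (successors {v, w}): φ is true.
  x (successors {x, y}): φ is true.
  y (successors {y}): φ is true.
  z (successors {z}): φ is true.
For instance, at z:
  At z: □◇(s ∨ ¬q) requires ◇(s ∨ ¬q) at every successor {z}.
      At z: ◇(s ∨ ¬q) requires s ∨ ¬q at some successor in {z}.
        s ∨ ¬q holds at z, so ◇(s ∨ ¬q) is true at z.
  So □◇(s ∨ ¬q) is true at z.
Satisfying worlds: {v, w, x, y, z}

v, w, x, y, z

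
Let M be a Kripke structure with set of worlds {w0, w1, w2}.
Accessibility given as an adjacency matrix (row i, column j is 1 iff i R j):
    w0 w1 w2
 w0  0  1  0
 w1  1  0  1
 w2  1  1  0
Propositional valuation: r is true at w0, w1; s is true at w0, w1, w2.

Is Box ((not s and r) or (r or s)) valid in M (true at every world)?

Recall that Box ψ holds at a world iff ψ holds at every accessible world, and Dia ψ holds iff ψ holds at some accessible world.
Let φ = Box ((not s and r) or (r or s)). Evaluate φ at each world:
  w0 (successors {w1}): φ is true.
  w1 (successors {w0, w2}): φ is true.
  w2 (successors {w0, w1}): φ is true.
For instance, at w0:
  At w0: Box ((not s and r) or (r or s)) requires (not s and r) or (r or s) at every successor {w1}.
    At w1: (not s and r) or (r or s) is true.
  So Box ((not s and r) or (r or s)) is true at w0.

Yes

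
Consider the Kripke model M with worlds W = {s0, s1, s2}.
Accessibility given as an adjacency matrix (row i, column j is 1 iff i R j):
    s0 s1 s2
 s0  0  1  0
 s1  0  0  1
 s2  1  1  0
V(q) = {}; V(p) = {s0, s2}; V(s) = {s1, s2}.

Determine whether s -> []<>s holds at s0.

Recall that []ψ holds at a world iff ψ holds at every accessible world, and <>ψ holds iff ψ holds at some accessible world.
At s0: s is false, []<>s is true, so s -> []<>s is true.
  At s0: []<>s requires <>s at every successor {s1}.
      At s1: <>s requires s at some successor in {s2}.
        s holds at s2, so <>s is true at s1.
  So []<>s is true at s0.

Yes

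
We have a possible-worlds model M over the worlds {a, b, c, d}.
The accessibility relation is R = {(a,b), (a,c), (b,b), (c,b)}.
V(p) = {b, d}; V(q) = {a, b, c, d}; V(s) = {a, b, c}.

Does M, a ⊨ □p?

No

Recall that □ψ holds at a world iff ψ holds at every accessible world, and ◇ψ holds iff ψ holds at some accessible world.
At a: □p requires p at every successor {b, c}.
  p fails at c, so □p is false at a.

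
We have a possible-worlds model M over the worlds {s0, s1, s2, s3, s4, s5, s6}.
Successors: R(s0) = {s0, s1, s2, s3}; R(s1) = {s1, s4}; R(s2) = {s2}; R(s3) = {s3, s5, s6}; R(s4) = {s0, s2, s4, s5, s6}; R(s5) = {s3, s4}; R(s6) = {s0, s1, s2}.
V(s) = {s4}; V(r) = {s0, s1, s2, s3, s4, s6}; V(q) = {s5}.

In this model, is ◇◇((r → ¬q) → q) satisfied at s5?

Yes

At s5: ◇◇((r → ¬q) → q) requires ◇((r → ¬q) → q) at some successor in {s3, s4}.
  ◇((r → ¬q) → q) holds at s3, so ◇◇((r → ¬q) → q) is true at s5.
    At s3: ◇((r → ¬q) → q) requires (r → ¬q) → q at some successor in {s3, s5, s6}.
      (r → ¬q) → q holds at s5, so ◇((r → ¬q) → q) is true at s3.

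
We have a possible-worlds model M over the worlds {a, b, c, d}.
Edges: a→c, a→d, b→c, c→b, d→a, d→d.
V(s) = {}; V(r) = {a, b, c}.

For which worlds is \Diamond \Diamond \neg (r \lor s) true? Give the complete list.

a, d

Let φ = \Diamond \Diamond \neg (r \lor s). Evaluate φ at each world:
  a (successors {c, d}): φ is true.
  b (successors {c}): φ is false.
  c (successors {b}): φ is false.
  d (successors {a, d}): φ is true.
For instance, at c:
  At c: \Diamond \Diamond \neg (r \lor s) requires \Diamond \neg (r \lor s) at some successor in {b}.
    At b: \Diamond \neg (r \lor s) is false.
  So \Diamond \Diamond \neg (r \lor s) is false at c.
Satisfying worlds: {a, d}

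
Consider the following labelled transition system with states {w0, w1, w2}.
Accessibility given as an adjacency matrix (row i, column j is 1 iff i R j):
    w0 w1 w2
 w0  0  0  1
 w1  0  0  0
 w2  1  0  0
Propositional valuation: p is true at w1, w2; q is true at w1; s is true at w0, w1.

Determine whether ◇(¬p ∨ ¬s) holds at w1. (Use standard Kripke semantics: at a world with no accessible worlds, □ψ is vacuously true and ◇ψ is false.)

No

At w1: no accessible worlds, so ◇(¬p ∨ ¬s) is false.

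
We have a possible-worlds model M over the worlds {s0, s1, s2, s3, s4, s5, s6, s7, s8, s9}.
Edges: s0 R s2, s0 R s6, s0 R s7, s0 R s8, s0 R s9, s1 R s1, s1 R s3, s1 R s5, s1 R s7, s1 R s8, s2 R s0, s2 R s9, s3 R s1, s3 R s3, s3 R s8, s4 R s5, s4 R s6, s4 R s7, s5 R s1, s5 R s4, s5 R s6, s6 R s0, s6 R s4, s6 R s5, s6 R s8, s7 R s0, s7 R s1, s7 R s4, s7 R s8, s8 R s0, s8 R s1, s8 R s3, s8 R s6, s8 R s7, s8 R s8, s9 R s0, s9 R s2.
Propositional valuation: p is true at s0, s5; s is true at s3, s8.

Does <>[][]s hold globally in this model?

Recall that []ψ holds at a world iff ψ holds at every accessible world, and <>ψ holds iff ψ holds at some accessible world.
Let φ = <>[][]s. Evaluate φ at each world:
  s0 (successors {s2, s6, s7, s8, s9}): φ is false.
  s1 (successors {s1, s3, s5, s7, s8}): φ is false.
  s2 (successors {s0, s9}): φ is false.
  s3 (successors {s1, s3, s8}): φ is false.
  s4 (successors {s5, s6, s7}): φ is false.
  s5 (successors {s1, s4, s6}): φ is false.
  s6 (successors {s0, s4, s5, s8}): φ is false.
  s7 (successors {s0, s1, s4, s8}): φ is false.
  s8 (successors {s0, s1, s3, s6, s7, s8}): φ is false.
  s9 (successors {s0, s2}): φ is false.
Detail at s0 (counterexample):
  At s0: <>[][]s requires [][]s at some successor in {s2, s6, s7, s8, s9}.
    At s2: [][]s is false.
    At s6: [][]s is false.
    At s7: [][]s is false.
    At s8: [][]s is false.
    At s9: [][]s is false.
  So <>[][]s is false at s0.

No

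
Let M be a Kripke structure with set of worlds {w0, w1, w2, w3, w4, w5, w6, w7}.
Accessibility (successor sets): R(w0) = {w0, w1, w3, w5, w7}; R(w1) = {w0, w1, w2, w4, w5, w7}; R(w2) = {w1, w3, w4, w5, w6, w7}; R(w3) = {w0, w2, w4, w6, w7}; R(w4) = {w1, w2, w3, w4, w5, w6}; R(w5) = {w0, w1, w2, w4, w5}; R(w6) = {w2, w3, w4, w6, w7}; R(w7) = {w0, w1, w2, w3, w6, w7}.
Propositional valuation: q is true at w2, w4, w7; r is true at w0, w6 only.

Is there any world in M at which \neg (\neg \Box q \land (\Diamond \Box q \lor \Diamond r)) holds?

No

Let φ = \neg (\neg \Box q \land (\Diamond \Box q \lor \Diamond r)). Evaluate φ at each world:
  w0 (successors {w0, w1, w3, w5, w7}): φ is false.
  w1 (successors {w0, w1, w2, w4, w5, w7}): φ is false.
  w2 (successors {w1, w3, w4, w5, w6, w7}): φ is false.
  w3 (successors {w0, w2, w4, w6, w7}): φ is false.
  w4 (successors {w1, w2, w3, w4, w5, w6}): φ is false.
  w5 (successors {w0, w1, w2, w4, w5}): φ is false.
  w6 (successors {w2, w3, w4, w6, w7}): φ is false.
  w7 (successors {w0, w1, w2, w3, w6, w7}): φ is false.
For instance, at w7:
  At w7: \neg \Box q \land (\Diamond \Box q \lor \Diamond r) is true, so \neg (\neg \Box q \land (\Diamond \Box q \lor \Diamond r)) is false.
    At w7: \neg \Box q is true, \Diamond \Box q \lor \Diamond r is true, so \neg \Box q \land (\Diamond \Box q \lor \Diamond r) is true.
      At w7: \Box q is false, so \neg \Box q is true.
      At w7: \Diamond \Box q is false, \Diamond r is true, so \Diamond \Box q \lor \Diamond r is true.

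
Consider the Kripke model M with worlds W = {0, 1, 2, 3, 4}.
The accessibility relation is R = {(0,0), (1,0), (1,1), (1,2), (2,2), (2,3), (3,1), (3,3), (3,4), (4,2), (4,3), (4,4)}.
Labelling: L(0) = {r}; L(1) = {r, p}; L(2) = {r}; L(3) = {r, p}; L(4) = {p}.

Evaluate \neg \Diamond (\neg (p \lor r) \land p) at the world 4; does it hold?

At 4: \Diamond (\neg (p \lor r) \land p) is false, so \neg \Diamond (\neg (p \lor r) \land p) is true.
  At 4: \Diamond (\neg (p \lor r) \land p) requires \neg (p \lor r) \land p at some successor in {2, 3, 4}.
    At 2: \neg (p \lor r) \land p is false.
    At 3: \neg (p \lor r) \land p is false.
    At 4: \neg (p \lor r) \land p is false.
  So \Diamond (\neg (p \lor r) \land p) is false at 4.

Yes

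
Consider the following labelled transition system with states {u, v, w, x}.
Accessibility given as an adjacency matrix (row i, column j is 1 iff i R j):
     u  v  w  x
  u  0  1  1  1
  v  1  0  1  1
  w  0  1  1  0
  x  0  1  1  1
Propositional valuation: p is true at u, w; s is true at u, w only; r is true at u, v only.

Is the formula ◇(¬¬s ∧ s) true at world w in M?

Yes

At w: ◇(¬¬s ∧ s) requires ¬¬s ∧ s at some successor in {v, w}.
  ¬¬s ∧ s holds at w, so ◇(¬¬s ∧ s) is true at w.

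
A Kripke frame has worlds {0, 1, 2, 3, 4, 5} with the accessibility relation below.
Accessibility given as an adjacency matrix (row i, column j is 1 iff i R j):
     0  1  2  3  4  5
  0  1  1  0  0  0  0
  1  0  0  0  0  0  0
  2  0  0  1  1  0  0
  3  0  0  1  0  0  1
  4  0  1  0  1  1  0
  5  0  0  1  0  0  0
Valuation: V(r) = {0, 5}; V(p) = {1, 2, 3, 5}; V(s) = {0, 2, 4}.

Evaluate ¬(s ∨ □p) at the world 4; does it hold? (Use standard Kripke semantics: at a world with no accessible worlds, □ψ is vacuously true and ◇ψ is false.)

No

Recall that □ψ holds at a world iff ψ holds at every accessible world, and ◇ψ holds iff ψ holds at some accessible world.
At 4: s ∨ □p is true, so ¬(s ∨ □p) is false.
  At 4: s is true, □p is false, so s ∨ □p is true.
    At 4: □p requires p at every successor {1, 3, 4}.
      p fails at 4, so □p is false at 4.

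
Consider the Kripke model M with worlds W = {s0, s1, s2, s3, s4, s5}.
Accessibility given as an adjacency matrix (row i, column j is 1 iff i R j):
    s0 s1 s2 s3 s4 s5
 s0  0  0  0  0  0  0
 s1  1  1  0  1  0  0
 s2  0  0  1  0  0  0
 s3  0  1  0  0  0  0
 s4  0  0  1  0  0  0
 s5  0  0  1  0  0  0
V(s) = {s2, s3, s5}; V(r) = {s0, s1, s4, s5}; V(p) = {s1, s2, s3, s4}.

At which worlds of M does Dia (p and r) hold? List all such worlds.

Let φ = Dia (p and r). Evaluate φ at each world:
  s0 (successors ∅): φ is false.
  s1 (successors {s0, s1, s3}): φ is true.
  s2 (successors {s2}): φ is false.
  s3 (successors {s1}): φ is true.
  s4 (successors {s2}): φ is false.
  s5 (successors {s2}): φ is false.
For instance, at s2:
  At s2: Dia (p and r) requires p and r at some successor in {s2}.
    At s2: p and r is false.
  So Dia (p and r) is false at s2.
Satisfying worlds: {s1, s3}

s1, s3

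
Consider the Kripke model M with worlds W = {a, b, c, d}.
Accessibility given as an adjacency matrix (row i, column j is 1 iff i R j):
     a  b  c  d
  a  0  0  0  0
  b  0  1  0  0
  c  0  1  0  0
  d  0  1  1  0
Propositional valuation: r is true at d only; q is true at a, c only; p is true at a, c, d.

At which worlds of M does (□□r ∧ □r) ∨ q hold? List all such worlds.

Let φ = (□□r ∧ □r) ∨ q. Evaluate φ at each world:
  a (successors ∅): φ is true.
  b (successors {b}): φ is false.
  c (successors {b}): φ is true.
  d (successors {b, c}): φ is false.
For instance, at c:
  At c: □□r ∧ □r is false, q is true, so (□□r ∧ □r) ∨ q is true.
    At c: □□r is false, □r is false, so □□r ∧ □r is false.
      At c: □□r requires □r at every successor {b}.
        □r fails at b, so □□r is false at c.
      At c: □r requires r at every successor {b}.
        r fails at b, so □r is false at c.
Satisfying worlds: {a, c}

a, c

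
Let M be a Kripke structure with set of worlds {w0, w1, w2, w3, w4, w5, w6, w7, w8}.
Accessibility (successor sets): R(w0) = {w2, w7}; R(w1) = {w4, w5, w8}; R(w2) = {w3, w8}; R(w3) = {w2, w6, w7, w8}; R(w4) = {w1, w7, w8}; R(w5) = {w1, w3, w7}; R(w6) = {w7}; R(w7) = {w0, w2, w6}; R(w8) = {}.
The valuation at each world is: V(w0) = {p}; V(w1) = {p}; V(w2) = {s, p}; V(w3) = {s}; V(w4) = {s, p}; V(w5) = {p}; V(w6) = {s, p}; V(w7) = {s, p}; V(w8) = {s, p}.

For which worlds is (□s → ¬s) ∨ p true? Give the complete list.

Let φ = (□s → ¬s) ∨ p. Evaluate φ at each world:
  w0 (successors {w2, w7}): φ is true.
  w1 (successors {w4, w5, w8}): φ is true.
  w2 (successors {w3, w8}): φ is true.
  w3 (successors {w2, w6, w7, w8}): φ is false.
  w4 (successors {w1, w7, w8}): φ is true.
  w5 (successors {w1, w3, w7}): φ is true.
  w6 (successors {w7}): φ is true.
  w7 (successors {w0, w2, w6}): φ is true.
  w8 (successors ∅): φ is true.
For instance, at w5:
  At w5: □s → ¬s is true, p is true, so (□s → ¬s) ∨ p is true.
    At w5: □s is false, ¬s is true, so □s → ¬s is true.
      At w5: □s requires s at every successor {w1, w3, w7}.
        s fails at w1, so □s is false at w5.
Satisfying worlds: {w0, w1, w2, w4, w5, w6, w7, w8}

w0, w1, w2, w4, w5, w6, w7, w8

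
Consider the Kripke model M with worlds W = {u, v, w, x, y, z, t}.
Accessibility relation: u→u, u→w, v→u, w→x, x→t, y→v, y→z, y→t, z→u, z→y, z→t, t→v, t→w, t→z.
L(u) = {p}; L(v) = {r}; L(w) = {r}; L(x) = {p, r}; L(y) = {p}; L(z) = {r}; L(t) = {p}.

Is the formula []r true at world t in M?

Yes

At t: []r requires r at every successor {v, w, z}.
  At v: r is true.
  At w: r is true.
  At z: r is true.
So []r is true at t.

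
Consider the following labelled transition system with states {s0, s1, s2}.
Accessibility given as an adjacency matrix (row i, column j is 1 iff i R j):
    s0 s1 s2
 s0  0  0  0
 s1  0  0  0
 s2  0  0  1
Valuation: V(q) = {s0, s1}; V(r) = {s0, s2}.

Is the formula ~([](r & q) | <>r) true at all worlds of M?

No

Recall that []ψ holds at a world iff ψ holds at every accessible world, and <>ψ holds iff ψ holds at some accessible world.
Let φ = ~([](r & q) | <>r). Evaluate φ at each world:
  s0 (successors ∅): φ is false.
  s1 (successors ∅): φ is false.
  s2 (successors {s2}): φ is false.
Detail at s0 (counterexample):
  At s0: [](r & q) | <>r is true, so ~([](r & q) | <>r) is false.
    At s0: [](r & q) is true, <>r is false, so [](r & q) | <>r is true.
      At s0: no accessible worlds, so [](r & q) holds vacuously.
      At s0: no accessible worlds, so <>r is false.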